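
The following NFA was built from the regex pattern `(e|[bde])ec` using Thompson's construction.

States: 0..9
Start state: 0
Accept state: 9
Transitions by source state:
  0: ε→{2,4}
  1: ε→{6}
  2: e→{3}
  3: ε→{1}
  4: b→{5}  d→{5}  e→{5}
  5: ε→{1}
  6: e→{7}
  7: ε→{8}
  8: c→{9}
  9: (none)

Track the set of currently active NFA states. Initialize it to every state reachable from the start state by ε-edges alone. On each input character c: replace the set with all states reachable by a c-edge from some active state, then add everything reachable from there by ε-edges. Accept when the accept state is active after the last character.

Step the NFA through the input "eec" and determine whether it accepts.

initial (ε-close {0}): {0,2,4}
'e' @ 1: {1,3,5,6}
'e' @ 2: {7,8}
'c' @ 3: {9}  ✓accept
final: {9}; accept 9 in set

Answer: ACCEPT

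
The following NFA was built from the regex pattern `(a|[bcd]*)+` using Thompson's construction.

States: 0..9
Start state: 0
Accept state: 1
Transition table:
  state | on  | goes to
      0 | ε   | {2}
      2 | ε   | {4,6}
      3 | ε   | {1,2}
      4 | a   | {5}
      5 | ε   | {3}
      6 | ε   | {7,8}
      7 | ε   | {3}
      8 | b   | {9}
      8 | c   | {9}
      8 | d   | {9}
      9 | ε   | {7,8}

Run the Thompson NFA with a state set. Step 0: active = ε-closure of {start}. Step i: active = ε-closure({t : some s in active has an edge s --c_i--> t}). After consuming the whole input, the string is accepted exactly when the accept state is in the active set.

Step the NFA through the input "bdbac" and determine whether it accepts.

Answer: ACCEPT

Derivation:
S₀ = ε-closure({0}) = {0,1,2,3,4,6,7,8}
'b' @ 1: {1,2,3,4,6,7,8,9}  (accept∈set)
'd' @ 2: {1,2,3,4,6,7,8,9}  (accept∈set)
'b' @ 3: {1,2,3,4,6,7,8,9}  (accept∈set)
'a' @ 4: {1,2,3,4,5,6,7,8}  (accept∈set)
'c' @ 5: {1,2,3,4,6,7,8,9}  (accept∈set)
end set {1,2,3,4,6,7,8,9} — state 1 in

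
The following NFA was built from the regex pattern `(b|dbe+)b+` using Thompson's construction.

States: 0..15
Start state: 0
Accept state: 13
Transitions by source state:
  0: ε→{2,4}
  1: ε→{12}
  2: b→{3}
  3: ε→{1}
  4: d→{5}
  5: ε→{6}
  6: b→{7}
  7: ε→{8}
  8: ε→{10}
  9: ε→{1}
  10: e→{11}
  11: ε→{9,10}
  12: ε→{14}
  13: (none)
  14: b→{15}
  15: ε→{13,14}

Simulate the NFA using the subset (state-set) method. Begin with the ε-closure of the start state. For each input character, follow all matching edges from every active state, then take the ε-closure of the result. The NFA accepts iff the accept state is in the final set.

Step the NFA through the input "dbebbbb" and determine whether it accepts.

Answer: ACCEPT

Derivation:
start: ε-closure({0}) = {0,2,4}
'd' @ 1: {5,6}
'b' @ 2: {7,8,10}
'e' @ 3: {1,9,10,11,12,14}
'b' @ 4: {13,14,15}  [accepting]
'b' @ 5: {13,14,15}  [accepting]
'b' @ 6: {13,14,15}  [accepting]
'b' @ 7: {13,14,15}  [accepting]
final: {13,14,15}; accept 13 in set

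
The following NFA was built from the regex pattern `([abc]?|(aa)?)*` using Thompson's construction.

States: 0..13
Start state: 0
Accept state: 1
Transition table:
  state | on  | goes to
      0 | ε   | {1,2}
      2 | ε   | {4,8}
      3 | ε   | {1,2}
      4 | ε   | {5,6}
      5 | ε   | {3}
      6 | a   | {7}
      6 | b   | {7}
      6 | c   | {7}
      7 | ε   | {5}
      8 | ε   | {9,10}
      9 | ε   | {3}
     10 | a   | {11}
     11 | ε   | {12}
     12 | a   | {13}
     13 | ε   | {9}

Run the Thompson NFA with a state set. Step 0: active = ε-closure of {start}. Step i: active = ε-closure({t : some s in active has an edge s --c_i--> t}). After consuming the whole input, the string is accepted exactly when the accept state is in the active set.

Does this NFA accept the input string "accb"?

start: ε-closure({0}) = {0,1,2,3,4,5,6,8,9,10}
'a' @ 1: {1,2,3,4,5,6,7,8,9,10,11,12}  (accept∈set)
'c' @ 2: {1,2,3,4,5,6,7,8,9,10}  (accept∈set)
'c' @ 3: {1,2,3,4,5,6,7,8,9,10}  (accept∈set)
'b' @ 4: {1,2,3,4,5,6,7,8,9,10}  (accept∈set)
after full input: {1,2,3,4,5,6,7,8,9,10}  (accept=1 in)

Answer: ACCEPT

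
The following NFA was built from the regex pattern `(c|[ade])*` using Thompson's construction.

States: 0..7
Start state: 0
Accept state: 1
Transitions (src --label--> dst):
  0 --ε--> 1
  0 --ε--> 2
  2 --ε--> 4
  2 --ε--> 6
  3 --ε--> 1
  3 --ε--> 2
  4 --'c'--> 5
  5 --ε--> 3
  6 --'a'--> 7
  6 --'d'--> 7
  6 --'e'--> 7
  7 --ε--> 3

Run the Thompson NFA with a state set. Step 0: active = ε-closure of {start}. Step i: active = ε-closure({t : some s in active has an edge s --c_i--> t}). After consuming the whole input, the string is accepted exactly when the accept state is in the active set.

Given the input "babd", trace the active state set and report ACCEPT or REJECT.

S₀ = ε-closure({0}) = {0,1,2,4,6}
'b' @ 1: {}  — state set empty
rest 'abd' ignored (set empty)
after full input: {}  (accept=1 not in)

Answer: REJECT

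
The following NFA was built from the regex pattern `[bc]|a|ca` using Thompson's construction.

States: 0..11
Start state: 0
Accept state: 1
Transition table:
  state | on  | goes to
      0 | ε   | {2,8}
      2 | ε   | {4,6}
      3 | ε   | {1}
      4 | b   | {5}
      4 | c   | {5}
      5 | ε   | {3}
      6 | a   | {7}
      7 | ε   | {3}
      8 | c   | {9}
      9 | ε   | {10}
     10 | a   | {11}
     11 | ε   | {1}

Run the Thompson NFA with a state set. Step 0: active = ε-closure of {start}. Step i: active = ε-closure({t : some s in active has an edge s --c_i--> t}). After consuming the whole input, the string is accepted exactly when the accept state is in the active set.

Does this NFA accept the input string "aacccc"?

S₀ = ε-closure({0}) = {0,2,4,6,8}
'a' @ 1: {1,3,7}  [accepting]
'a' @ 2: {}  — dead — no transitions
rest 'cccc' ignored (set empty)
after full input: {}  (accept=1 not in)

Answer: REJECT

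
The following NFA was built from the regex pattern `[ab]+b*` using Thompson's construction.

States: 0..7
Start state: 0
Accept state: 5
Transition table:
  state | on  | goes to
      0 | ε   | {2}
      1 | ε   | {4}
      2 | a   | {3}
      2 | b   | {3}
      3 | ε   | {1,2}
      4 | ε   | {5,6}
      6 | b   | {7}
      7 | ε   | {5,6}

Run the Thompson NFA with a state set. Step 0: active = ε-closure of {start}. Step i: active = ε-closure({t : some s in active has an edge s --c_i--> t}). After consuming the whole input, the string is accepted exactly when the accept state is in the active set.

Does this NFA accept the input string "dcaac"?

start: ε-closure({0}) = {0,2}
'd' @ 1: {}  — no active states
rest 'caac' ignored (set empty)
end set {} — state 5 not in

Answer: REJECT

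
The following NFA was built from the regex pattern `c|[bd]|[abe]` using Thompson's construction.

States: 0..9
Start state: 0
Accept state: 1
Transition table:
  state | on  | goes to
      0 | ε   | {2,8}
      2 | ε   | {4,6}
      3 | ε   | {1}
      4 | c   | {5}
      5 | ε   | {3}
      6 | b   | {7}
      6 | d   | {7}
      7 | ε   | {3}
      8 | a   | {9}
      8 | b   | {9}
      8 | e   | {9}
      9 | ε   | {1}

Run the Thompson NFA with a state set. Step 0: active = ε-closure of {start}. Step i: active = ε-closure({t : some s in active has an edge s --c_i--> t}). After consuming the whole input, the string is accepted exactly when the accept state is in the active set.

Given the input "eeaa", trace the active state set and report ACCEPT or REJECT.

Answer: REJECT

Trace:
S₀ = ε-closure({0}) = {0,2,4,6,8}
'e' @ 1: {1,9}  ✓accept
'e' @ 2: {}  — no active states
rest 'aa' ignored (set empty)
final: {}; accept 1 not in set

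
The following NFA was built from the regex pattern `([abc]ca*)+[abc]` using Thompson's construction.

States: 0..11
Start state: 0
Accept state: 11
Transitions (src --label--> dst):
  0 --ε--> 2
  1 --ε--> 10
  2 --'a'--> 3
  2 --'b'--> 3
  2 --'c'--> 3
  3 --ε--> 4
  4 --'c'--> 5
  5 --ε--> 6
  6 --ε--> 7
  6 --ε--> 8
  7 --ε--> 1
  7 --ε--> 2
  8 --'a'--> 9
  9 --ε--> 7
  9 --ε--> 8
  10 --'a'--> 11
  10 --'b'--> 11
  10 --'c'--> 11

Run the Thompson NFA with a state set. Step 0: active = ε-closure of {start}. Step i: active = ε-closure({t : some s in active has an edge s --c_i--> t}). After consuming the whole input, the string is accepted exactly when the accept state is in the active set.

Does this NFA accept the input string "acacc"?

Answer: ACCEPT

Trace:
start: ε-closure({0}) = {0,2}
'a' @ 1: {3,4}
'c' @ 2: {1,2,5,6,7,8,10}
'a' @ 3: {1,2,3,4,7,8,9,10,11}  [accepting]
'c' @ 4: {1,2,3,4,5,6,7,8,10,11}  [accepting]
'c' @ 5: {1,2,3,4,5,6,7,8,10,11}  [accepting]
end set {1,2,3,4,5,6,7,8,10,11} — state 11 in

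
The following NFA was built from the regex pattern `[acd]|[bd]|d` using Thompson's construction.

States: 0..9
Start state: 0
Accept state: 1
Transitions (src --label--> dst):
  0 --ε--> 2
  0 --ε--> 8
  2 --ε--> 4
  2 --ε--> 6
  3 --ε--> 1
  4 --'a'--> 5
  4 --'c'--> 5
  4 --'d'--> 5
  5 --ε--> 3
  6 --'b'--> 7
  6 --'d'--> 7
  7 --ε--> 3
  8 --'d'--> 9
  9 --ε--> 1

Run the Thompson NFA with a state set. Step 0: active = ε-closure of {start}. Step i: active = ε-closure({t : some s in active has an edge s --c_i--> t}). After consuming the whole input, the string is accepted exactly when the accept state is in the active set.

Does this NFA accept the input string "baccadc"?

initial (ε-close {0}): {0,2,4,6,8}
'b' @ 1: {1,3,7}  [accepting]
'a' @ 2: {}  — state set empty
rest 'ccadc' ignored (set empty)
after full input: {}  (accept=1 not in)

Answer: REJECT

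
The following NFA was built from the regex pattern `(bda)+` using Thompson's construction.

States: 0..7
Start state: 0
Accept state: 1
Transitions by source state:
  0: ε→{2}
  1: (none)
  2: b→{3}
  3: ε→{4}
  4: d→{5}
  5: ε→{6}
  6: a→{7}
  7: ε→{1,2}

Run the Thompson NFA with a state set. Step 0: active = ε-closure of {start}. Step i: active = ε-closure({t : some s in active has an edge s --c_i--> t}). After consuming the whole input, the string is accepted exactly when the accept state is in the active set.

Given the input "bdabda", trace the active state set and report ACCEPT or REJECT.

S₀ = ε-closure({0}) = {0,2}
'b' @ 1: {3,4}
'd' @ 2: {5,6}
'a' @ 3: {1,2,7}  ✓accept
'b' @ 4: {3,4}
'd' @ 5: {5,6}
'a' @ 6: {1,2,7}  ✓accept
end set {1,2,7} — state 1 in

Answer: ACCEPT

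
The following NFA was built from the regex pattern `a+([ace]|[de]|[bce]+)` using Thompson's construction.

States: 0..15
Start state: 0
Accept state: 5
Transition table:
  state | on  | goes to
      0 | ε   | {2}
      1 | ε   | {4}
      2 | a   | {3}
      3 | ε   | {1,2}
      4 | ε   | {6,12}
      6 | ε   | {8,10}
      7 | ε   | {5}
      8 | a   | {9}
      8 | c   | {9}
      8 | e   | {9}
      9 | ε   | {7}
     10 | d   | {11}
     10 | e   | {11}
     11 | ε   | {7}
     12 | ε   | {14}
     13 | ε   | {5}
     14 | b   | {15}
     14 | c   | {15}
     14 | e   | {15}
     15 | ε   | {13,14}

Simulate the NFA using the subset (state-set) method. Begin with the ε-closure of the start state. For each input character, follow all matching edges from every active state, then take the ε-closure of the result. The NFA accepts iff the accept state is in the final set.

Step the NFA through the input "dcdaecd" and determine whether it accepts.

Answer: REJECT

Steps:
start: ε-closure({0}) = {0,2}
'd' @ 1: {}  — no active states
rest 'cdaecd' ignored (set empty)
after full input: {}  (accept=5 not in)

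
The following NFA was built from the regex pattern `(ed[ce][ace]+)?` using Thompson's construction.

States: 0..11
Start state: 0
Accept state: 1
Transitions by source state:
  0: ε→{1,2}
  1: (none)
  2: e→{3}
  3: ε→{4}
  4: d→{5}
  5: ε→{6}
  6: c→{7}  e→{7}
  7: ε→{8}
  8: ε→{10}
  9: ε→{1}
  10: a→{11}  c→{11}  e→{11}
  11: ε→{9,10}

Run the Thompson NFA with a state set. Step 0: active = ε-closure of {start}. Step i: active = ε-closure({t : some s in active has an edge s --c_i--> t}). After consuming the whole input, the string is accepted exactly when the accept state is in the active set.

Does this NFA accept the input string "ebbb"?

Answer: REJECT

Derivation:
S₀ = ε-closure({0}) = {0,1,2}
'e' @ 1: {3,4}
'b' @ 2: {}  — dead — no transitions
rest 'bb' ignored (set empty)
end set {} — state 1 not in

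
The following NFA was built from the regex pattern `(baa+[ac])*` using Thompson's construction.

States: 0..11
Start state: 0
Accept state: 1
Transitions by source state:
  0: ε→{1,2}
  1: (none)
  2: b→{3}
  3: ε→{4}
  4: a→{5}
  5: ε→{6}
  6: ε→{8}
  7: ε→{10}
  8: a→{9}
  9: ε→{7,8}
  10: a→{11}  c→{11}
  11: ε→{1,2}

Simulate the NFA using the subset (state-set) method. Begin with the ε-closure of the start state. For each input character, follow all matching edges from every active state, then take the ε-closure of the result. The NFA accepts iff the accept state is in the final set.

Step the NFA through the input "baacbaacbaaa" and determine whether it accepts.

Answer: ACCEPT

Derivation:
S₀ = ε-closure({0}) = {0,1,2}
'b' @ 1: {3,4}
'a' @ 2: {5,6,8}
'a' @ 3: {7,8,9,10}
'c' @ 4: {1,2,11}  (accept∈set)
'b' @ 5: {3,4}
'a' @ 6: {5,6,8}
'a' @ 7: {7,8,9,10}
'c' @ 8: {1,2,11}  (accept∈set)
'b' @ 9: {3,4}
'a' @ 10: {5,6,8}
'a' @ 11: {7,8,9,10}
'a' @ 12: {1,2,7,8,9,10,11}  (accept∈set)
final: {1,2,7,8,9,10,11}; accept 1 in set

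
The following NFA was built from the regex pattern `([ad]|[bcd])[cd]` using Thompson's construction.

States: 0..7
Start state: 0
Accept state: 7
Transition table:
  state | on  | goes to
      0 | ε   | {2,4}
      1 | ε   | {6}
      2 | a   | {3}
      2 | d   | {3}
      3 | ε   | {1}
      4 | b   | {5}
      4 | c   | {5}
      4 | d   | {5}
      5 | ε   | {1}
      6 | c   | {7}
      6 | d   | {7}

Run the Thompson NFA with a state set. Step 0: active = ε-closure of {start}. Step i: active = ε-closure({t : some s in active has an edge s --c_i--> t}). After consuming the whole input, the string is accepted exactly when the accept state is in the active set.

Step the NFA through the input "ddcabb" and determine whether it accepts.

Answer: REJECT

Steps:
start: ε-closure({0}) = {0,2,4}
'd' @ 1: {1,3,5,6}
'd' @ 2: {7}  ✓accept
'c' @ 3: {}  — no active states
rest 'abb' ignored (set empty)
final: {}; accept 7 not in set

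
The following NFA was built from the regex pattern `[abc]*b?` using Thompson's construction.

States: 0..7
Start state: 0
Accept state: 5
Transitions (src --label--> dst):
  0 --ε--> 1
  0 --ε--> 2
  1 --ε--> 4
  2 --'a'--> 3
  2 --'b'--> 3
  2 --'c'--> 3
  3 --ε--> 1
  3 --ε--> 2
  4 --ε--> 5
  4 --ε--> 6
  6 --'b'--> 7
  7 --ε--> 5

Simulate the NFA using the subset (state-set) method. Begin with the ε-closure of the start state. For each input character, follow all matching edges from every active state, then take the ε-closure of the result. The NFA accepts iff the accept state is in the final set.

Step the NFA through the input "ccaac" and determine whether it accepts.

Answer: ACCEPT

Trace:
initial (ε-close {0}): {0,1,2,4,5,6}
'c' @ 1: {1,2,3,4,5,6}  (accept∈set)
'c' @ 2: {1,2,3,4,5,6}  (accept∈set)
'a' @ 3: {1,2,3,4,5,6}  (accept∈set)
'a' @ 4: {1,2,3,4,5,6}  (accept∈set)
'c' @ 5: {1,2,3,4,5,6}  (accept∈set)
after full input: {1,2,3,4,5,6}  (accept=5 in)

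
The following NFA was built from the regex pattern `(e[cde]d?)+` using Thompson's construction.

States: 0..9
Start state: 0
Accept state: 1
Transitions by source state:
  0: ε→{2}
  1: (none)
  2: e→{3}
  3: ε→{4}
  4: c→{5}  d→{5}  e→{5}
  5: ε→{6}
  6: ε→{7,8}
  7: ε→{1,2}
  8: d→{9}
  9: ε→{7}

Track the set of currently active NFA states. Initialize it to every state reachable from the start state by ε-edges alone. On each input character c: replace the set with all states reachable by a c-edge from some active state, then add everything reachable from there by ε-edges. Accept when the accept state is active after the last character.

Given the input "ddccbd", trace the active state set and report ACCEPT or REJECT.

Answer: REJECT

Steps:
start: ε-closure({0}) = {0,2}
'd' @ 1: {}  — state set empty
rest 'dccbd' ignored (set empty)
end set {} — state 1 not in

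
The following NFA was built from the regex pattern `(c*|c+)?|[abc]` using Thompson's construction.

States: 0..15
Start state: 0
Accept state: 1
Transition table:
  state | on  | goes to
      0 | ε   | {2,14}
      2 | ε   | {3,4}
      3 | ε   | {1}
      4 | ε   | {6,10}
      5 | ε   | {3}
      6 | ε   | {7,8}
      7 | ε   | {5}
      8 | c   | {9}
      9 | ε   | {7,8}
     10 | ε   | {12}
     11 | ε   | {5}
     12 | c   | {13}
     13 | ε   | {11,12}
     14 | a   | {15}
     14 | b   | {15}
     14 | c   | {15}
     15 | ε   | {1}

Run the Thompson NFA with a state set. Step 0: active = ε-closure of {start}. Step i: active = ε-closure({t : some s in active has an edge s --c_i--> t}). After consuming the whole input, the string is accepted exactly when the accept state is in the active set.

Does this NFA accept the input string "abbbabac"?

Answer: REJECT

Trace:
S₀ = ε-closure({0}) = {0,1,2,3,4,5,6,7,8,10,12,14}
'a' @ 1: {1,15}  ✓accept
'b' @ 2: {}  — state set empty
rest 'bbabac' ignored (set empty)
final: {}; accept 1 not in set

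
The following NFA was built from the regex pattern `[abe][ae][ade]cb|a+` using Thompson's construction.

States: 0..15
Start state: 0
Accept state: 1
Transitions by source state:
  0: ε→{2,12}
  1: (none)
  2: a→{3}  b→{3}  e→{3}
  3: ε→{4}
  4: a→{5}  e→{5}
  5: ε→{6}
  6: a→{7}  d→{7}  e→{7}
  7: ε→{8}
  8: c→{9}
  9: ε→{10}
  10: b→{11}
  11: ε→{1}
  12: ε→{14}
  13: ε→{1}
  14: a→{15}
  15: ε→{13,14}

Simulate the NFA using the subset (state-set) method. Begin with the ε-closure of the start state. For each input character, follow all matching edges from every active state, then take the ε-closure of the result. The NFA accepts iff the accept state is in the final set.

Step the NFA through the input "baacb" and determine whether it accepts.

Answer: ACCEPT

Steps:
start: ε-closure({0}) = {0,2,12,14}
'b' @ 1: {3,4}
'a' @ 2: {5,6}
'a' @ 3: {7,8}
'c' @ 4: {9,10}
'b' @ 5: {1,11}  ✓accept
after full input: {1,11}  (accept=1 in)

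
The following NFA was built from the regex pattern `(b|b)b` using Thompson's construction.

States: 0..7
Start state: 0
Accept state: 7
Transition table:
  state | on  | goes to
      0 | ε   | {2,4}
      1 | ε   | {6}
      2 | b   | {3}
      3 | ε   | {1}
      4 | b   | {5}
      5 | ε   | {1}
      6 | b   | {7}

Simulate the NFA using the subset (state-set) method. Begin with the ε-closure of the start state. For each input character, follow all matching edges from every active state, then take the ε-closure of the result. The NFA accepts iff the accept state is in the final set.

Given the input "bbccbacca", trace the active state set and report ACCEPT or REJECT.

Answer: REJECT

Steps:
start: ε-closure({0}) = {0,2,4}
'b' @ 1: {1,3,5,6}
'b' @ 2: {7}  (accept∈set)
'c' @ 3: {}  — no active states
rest 'cbacca' ignored (set empty)
final: {}; accept 7 not in set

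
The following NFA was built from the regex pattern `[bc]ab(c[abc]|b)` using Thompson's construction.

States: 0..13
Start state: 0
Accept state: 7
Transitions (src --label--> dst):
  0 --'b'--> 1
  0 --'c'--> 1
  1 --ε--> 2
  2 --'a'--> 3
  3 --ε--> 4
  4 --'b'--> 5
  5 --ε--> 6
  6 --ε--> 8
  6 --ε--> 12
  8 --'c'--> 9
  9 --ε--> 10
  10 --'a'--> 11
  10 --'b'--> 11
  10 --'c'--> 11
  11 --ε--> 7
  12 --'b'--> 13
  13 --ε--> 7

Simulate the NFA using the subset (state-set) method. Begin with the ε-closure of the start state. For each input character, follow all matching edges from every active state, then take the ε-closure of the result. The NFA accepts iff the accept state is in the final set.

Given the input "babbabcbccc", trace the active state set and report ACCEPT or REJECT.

S₀ = ε-closure({0}) = {0}
'b' @ 1: {1,2}
'a' @ 2: {3,4}
'b' @ 3: {5,6,8,12}
'b' @ 4: {7,13}  (accept∈set)
'a' @ 5: {}  — no active states
rest 'bcbccc' ignored (set empty)
end set {} — state 7 not in

Answer: REJECT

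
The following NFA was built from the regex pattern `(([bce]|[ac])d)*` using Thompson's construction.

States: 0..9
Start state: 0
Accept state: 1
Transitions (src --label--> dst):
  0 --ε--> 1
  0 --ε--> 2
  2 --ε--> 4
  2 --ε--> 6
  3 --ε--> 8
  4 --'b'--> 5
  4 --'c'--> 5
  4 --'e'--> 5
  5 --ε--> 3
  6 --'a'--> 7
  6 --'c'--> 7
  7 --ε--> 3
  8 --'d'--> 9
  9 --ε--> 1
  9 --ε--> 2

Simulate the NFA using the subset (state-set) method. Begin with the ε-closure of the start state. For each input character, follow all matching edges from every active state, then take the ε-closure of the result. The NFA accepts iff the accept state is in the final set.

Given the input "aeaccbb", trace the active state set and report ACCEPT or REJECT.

S₀ = ε-closure({0}) = {0,1,2,4,6}
'a' @ 1: {3,7,8}
'e' @ 2: {}  — state set empty
rest 'accbb' ignored (set empty)
final: {}; accept 1 not in set

Answer: REJECT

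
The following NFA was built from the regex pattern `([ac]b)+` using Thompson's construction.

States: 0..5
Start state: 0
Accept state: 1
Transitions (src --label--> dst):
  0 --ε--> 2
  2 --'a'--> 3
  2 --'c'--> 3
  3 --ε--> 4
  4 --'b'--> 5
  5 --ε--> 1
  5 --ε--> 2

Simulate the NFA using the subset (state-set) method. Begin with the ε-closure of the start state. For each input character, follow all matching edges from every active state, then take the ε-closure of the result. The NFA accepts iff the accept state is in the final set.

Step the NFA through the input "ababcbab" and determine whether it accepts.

Answer: ACCEPT

Steps:
initial (ε-close {0}): {0,2}
'a' @ 1: {3,4}
'b' @ 2: {1,2,5}  (accept∈set)
'a' @ 3: {3,4}
'b' @ 4: {1,2,5}  (accept∈set)
'c' @ 5: {3,4}
'b' @ 6: {1,2,5}  (accept∈set)
'a' @ 7: {3,4}
'b' @ 8: {1,2,5}  (accept∈set)
after full input: {1,2,5}  (accept=1 in)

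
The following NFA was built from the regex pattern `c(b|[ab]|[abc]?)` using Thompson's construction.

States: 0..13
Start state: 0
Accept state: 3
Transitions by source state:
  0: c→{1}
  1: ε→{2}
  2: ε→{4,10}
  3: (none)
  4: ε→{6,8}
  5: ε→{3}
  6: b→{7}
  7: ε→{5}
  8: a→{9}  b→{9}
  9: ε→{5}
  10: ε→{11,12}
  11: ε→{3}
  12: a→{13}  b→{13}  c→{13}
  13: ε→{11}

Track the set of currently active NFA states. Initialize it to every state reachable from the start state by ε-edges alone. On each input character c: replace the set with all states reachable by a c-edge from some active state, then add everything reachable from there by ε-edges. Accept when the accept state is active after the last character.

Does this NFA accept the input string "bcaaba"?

start: ε-closure({0}) = {0}
'b' @ 1: {}  — no active states
rest 'caaba' ignored (set empty)
after full input: {}  (accept=3 not in)

Answer: REJECT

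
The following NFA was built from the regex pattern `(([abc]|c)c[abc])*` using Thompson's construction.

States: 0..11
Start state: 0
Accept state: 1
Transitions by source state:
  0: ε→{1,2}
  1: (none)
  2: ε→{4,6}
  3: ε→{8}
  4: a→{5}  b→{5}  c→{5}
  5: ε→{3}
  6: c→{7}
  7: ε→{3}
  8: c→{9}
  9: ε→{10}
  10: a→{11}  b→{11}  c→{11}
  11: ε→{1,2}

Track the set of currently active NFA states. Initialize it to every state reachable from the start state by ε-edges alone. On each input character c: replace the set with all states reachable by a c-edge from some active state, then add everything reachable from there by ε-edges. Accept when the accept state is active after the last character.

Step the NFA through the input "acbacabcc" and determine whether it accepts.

Answer: ACCEPT

Trace:
initial (ε-close {0}): {0,1,2,4,6}
'a' @ 1: {3,5,8}
'c' @ 2: {9,10}
'b' @ 3: {1,2,4,6,11}  ✓accept
'a' @ 4: {3,5,8}
'c' @ 5: {9,10}
'a' @ 6: {1,2,4,6,11}  ✓accept
'b' @ 7: {3,5,8}
'c' @ 8: {9,10}
'c' @ 9: {1,2,4,6,11}  ✓accept
end set {1,2,4,6,11} — state 1 in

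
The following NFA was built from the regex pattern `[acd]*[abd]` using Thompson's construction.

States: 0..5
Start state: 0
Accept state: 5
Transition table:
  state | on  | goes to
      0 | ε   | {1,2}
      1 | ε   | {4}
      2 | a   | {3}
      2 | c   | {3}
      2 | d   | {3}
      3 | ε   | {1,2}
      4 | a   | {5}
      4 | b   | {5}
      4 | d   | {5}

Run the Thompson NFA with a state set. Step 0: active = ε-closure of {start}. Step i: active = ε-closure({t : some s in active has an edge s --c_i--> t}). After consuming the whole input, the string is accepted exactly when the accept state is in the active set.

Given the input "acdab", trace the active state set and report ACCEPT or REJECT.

S₀ = ε-closure({0}) = {0,1,2,4}
'a' @ 1: {1,2,3,4,5}  ✓accept
'c' @ 2: {1,2,3,4}
'd' @ 3: {1,2,3,4,5}  ✓accept
'a' @ 4: {1,2,3,4,5}  ✓accept
'b' @ 5: {5}  ✓accept
end set {5} — state 5 in

Answer: ACCEPT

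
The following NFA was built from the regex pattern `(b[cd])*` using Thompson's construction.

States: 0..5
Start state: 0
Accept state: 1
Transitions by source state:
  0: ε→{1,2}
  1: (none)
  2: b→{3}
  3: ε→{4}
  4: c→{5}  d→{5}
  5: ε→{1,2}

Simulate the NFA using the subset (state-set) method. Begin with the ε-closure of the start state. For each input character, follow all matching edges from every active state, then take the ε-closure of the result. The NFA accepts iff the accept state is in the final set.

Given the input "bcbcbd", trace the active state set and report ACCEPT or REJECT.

Answer: ACCEPT

Steps:
initial (ε-close {0}): {0,1,2}
'b' @ 1: {3,4}
'c' @ 2: {1,2,5}  ✓accept
'b' @ 3: {3,4}
'c' @ 4: {1,2,5}  ✓accept
'b' @ 5: {3,4}
'd' @ 6: {1,2,5}  ✓accept
final: {1,2,5}; accept 1 in set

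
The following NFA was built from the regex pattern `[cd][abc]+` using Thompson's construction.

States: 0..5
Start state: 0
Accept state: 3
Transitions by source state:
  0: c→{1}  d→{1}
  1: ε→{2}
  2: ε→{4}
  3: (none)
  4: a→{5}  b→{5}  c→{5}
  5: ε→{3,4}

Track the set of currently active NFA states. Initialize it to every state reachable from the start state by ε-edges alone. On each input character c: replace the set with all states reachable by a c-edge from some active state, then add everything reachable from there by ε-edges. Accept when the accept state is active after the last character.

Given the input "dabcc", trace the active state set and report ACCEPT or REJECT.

Answer: ACCEPT

Steps:
start: ε-closure({0}) = {0}
'd' @ 1: {1,2,4}
'a' @ 2: {3,4,5}  (accept∈set)
'b' @ 3: {3,4,5}  (accept∈set)
'c' @ 4: {3,4,5}  (accept∈set)
'c' @ 5: {3,4,5}  (accept∈set)
final: {3,4,5}; accept 3 in set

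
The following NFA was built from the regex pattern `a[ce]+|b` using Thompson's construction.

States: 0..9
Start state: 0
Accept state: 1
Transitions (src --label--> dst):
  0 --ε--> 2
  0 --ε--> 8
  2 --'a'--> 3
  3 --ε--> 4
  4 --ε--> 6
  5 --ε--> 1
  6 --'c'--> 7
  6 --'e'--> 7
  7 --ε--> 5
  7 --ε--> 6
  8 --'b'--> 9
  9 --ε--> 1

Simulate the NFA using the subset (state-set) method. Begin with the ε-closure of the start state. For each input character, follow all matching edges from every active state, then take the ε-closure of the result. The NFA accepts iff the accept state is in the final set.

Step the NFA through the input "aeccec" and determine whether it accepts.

initial (ε-close {0}): {0,2,8}
'a' @ 1: {3,4,6}
'e' @ 2: {1,5,6,7}  (accept∈set)
'c' @ 3: {1,5,6,7}  (accept∈set)
'c' @ 4: {1,5,6,7}  (accept∈set)
'e' @ 5: {1,5,6,7}  (accept∈set)
'c' @ 6: {1,5,6,7}  (accept∈set)
final: {1,5,6,7}; accept 1 in set

Answer: ACCEPT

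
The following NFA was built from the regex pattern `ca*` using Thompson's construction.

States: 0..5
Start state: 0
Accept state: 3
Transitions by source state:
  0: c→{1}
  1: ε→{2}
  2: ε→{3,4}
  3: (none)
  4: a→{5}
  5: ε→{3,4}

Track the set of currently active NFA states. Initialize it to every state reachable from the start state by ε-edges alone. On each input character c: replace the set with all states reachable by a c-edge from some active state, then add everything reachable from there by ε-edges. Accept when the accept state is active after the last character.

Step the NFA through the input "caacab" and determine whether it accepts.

S₀ = ε-closure({0}) = {0}
'c' @ 1: {1,2,3,4}  [accepting]
'a' @ 2: {3,4,5}  [accepting]
'a' @ 3: {3,4,5}  [accepting]
'c' @ 4: {}  — dead — no transitions
rest 'ab' ignored (set empty)
final: {}; accept 3 not in set

Answer: REJECT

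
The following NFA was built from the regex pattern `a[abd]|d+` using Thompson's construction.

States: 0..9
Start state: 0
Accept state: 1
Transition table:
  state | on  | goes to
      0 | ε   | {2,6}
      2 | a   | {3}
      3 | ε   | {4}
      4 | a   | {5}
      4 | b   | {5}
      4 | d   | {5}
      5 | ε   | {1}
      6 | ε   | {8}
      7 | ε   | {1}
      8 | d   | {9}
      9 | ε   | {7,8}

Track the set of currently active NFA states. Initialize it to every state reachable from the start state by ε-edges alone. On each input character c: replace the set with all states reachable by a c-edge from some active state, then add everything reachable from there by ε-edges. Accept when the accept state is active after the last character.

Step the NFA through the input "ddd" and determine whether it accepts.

Answer: ACCEPT

Derivation:
start: ε-closure({0}) = {0,2,6,8}
'd' @ 1: {1,7,8,9}  (accept∈set)
'd' @ 2: {1,7,8,9}  (accept∈set)
'd' @ 3: {1,7,8,9}  (accept∈set)
end set {1,7,8,9} — state 1 in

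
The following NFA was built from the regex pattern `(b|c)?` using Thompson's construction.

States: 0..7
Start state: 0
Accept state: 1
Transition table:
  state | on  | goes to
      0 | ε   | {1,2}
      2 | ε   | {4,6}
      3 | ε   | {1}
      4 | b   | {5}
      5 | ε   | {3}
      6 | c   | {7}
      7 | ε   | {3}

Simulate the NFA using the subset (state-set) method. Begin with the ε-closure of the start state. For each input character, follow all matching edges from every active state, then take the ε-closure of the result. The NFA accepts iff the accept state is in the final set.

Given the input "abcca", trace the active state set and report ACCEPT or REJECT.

Answer: REJECT

Trace:
S₀ = ε-closure({0}) = {0,1,2,4,6}
'a' @ 1: {}  — state set empty
rest 'bcca' ignored (set empty)
after full input: {}  (accept=1 not in)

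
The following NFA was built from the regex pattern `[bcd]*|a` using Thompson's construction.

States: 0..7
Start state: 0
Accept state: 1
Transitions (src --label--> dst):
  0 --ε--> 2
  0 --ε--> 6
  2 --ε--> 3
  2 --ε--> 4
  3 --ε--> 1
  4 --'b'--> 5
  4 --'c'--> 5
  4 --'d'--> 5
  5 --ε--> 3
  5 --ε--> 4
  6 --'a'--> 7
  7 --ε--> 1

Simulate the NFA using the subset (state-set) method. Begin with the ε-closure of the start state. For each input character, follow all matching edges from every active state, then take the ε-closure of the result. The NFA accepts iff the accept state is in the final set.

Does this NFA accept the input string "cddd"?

start: ε-closure({0}) = {0,1,2,3,4,6}
'c' @ 1: {1,3,4,5}  ✓accept
'd' @ 2: {1,3,4,5}  ✓accept
'd' @ 3: {1,3,4,5}  ✓accept
'd' @ 4: {1,3,4,5}  ✓accept
after full input: {1,3,4,5}  (accept=1 in)

Answer: ACCEPT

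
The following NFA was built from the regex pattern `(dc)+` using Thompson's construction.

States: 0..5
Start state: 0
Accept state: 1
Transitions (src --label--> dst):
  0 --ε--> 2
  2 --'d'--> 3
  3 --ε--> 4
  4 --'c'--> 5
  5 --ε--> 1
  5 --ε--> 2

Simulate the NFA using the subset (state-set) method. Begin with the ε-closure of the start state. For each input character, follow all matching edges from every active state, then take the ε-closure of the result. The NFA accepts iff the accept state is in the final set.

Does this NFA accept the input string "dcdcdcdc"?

Answer: ACCEPT

Derivation:
start: ε-closure({0}) = {0,2}
'd' @ 1: {3,4}
'c' @ 2: {1,2,5}  ✓accept
'd' @ 3: {3,4}
'c' @ 4: {1,2,5}  ✓accept
'd' @ 5: {3,4}
'c' @ 6: {1,2,5}  ✓accept
'd' @ 7: {3,4}
'c' @ 8: {1,2,5}  ✓accept
after full input: {1,2,5}  (accept=1 in)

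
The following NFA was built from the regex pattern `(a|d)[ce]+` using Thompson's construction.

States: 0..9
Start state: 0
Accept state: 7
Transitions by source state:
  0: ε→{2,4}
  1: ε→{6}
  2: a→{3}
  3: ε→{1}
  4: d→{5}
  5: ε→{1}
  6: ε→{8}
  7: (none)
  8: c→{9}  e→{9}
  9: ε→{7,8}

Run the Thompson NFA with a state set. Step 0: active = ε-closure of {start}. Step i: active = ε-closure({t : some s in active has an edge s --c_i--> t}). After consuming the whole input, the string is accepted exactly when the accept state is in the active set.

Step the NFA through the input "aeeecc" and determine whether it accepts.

Answer: ACCEPT

Derivation:
start: ε-closure({0}) = {0,2,4}
'a' @ 1: {1,3,6,8}
'e' @ 2: {7,8,9}  (accept∈set)
'e' @ 3: {7,8,9}  (accept∈set)
'e' @ 4: {7,8,9}  (accept∈set)
'c' @ 5: {7,8,9}  (accept∈set)
'c' @ 6: {7,8,9}  (accept∈set)
end set {7,8,9} — state 7 in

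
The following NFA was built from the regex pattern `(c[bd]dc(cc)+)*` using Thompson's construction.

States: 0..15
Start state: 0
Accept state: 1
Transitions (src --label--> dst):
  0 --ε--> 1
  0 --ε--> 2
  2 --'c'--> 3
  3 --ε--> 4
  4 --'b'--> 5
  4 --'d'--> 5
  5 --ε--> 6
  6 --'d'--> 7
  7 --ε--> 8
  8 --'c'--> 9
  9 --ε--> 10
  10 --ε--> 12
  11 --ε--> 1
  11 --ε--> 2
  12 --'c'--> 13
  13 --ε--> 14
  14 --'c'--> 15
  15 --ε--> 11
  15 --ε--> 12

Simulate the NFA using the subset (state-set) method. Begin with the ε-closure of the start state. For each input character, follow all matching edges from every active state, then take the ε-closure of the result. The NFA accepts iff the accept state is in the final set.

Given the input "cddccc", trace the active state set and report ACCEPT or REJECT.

Answer: ACCEPT

Trace:
initial (ε-close {0}): {0,1,2}
'c' @ 1: {3,4}
'd' @ 2: {5,6}
'd' @ 3: {7,8}
'c' @ 4: {9,10,12}
'c' @ 5: {13,14}
'c' @ 6: {1,2,11,12,15}  ✓accept
final: {1,2,11,12,15}; accept 1 in set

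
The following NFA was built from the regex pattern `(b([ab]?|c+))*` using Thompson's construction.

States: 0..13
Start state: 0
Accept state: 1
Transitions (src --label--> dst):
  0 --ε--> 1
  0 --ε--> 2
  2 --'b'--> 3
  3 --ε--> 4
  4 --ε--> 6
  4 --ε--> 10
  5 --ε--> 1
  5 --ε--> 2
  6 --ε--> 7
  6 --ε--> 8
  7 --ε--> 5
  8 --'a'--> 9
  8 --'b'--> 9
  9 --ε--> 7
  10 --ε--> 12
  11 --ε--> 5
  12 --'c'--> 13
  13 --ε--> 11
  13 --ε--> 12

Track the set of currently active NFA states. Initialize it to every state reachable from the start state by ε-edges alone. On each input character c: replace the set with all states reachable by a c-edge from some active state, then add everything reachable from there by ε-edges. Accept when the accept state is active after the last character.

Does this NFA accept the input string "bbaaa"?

S₀ = ε-closure({0}) = {0,1,2}
'b' @ 1: {1,2,3,4,5,6,7,8,10,12}  (accept∈set)
'b' @ 2: {1,2,3,4,5,6,7,8,9,10,12}  (accept∈set)
'a' @ 3: {1,2,5,7,9}  (accept∈set)
'a' @ 4: {}  — state set empty
rest 'a' ignored (set empty)
after full input: {}  (accept=1 not in)

Answer: REJECT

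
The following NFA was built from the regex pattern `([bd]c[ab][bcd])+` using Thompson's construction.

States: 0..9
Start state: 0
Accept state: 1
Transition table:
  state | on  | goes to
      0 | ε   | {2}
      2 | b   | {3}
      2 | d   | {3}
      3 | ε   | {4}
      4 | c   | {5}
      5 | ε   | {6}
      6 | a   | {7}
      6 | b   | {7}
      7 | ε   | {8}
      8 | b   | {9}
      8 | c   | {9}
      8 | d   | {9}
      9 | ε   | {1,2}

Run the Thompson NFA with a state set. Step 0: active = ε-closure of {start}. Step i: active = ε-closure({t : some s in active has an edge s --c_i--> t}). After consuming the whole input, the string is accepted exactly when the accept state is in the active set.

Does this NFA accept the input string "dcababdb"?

start: ε-closure({0}) = {0,2}
'd' @ 1: {3,4}
'c' @ 2: {5,6}
'a' @ 3: {7,8}
'b' @ 4: {1,2,9}  (accept∈set)
'a' @ 5: {}  — dead — no transitions
rest 'bdb' ignored (set empty)
after full input: {}  (accept=1 not in)

Answer: REJECT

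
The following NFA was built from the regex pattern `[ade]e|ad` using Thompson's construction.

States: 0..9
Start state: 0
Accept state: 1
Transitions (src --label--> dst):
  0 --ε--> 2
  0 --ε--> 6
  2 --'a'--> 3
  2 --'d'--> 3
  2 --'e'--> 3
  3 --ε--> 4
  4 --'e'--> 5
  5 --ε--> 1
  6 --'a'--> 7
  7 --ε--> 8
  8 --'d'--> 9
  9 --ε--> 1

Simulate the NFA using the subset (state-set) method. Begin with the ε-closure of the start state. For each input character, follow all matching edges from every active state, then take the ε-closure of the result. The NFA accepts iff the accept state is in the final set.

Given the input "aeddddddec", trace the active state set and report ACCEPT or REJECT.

start: ε-closure({0}) = {0,2,6}
'a' @ 1: {3,4,7,8}
'e' @ 2: {1,5}  ✓accept
'd' @ 3: {}  — no active states
rest 'dddddec' ignored (set empty)
final: {}; accept 1 not in set

Answer: REJECT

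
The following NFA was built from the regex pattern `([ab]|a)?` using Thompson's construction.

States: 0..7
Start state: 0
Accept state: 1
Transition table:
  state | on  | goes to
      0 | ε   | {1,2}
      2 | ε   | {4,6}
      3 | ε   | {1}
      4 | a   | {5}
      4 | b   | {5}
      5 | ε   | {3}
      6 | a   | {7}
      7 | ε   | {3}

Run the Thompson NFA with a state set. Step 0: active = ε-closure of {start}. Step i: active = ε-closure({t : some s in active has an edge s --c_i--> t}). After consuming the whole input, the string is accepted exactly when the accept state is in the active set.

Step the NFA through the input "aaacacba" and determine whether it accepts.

initial (ε-close {0}): {0,1,2,4,6}
'a' @ 1: {1,3,5,7}  ✓accept
'a' @ 2: {}  — no active states
rest 'acacba' ignored (set empty)
after full input: {}  (accept=1 not in)

Answer: REJECT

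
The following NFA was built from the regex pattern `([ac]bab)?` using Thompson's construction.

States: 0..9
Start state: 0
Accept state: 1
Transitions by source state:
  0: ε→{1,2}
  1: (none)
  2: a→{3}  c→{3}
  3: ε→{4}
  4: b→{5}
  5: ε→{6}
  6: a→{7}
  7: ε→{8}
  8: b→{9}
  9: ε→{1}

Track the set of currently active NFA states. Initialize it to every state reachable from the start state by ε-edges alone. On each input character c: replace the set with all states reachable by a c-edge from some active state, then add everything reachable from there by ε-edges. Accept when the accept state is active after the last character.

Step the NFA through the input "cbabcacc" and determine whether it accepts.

Answer: REJECT

Derivation:
start: ε-closure({0}) = {0,1,2}
'c' @ 1: {3,4}
'b' @ 2: {5,6}
'a' @ 3: {7,8}
'b' @ 4: {1,9}  ✓accept
'c' @ 5: {}  — dead — no transitions
rest 'acc' ignored (set empty)
after full input: {}  (accept=1 not in)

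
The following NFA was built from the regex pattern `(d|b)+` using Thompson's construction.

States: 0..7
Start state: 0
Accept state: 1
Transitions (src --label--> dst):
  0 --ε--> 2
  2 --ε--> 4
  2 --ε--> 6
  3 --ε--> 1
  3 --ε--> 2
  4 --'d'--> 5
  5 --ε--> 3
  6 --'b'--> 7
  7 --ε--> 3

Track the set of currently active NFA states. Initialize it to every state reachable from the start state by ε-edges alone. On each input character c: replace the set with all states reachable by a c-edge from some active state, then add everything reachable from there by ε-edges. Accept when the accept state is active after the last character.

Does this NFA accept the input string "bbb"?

Answer: ACCEPT

Derivation:
S₀ = ε-closure({0}) = {0,2,4,6}
'b' @ 1: {1,2,3,4,6,7}  [accepting]
'b' @ 2: {1,2,3,4,6,7}  [accepting]
'b' @ 3: {1,2,3,4,6,7}  [accepting]
end set {1,2,3,4,6,7} — state 1 in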